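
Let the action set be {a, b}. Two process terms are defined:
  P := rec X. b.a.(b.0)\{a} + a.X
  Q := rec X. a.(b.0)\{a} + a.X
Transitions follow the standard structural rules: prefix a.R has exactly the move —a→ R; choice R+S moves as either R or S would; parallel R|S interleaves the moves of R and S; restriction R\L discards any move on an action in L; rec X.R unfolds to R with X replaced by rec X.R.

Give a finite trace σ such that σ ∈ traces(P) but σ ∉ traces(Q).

b

Reachable graph of P (4 states):
  m0 = rec X. b.a.(b.0)\{a} + a.X → =a=> m0, =b=> m1
  m1 = a.(b.0)\{a} → =a=> m2
  m2 = (b.0)\{a} → =b=> m3
  m3 = 0\{a} → ·
Reachable graph of Q (3 states):
  n0 = rec X. a.(b.0)\{a} + a.X → =a=> n0, =a=> n1
  n1 = (b.0)\{a} → =b=> n2
  n2 = 0\{a} → ·
Trace ⟨b⟩ through P, begin at {m0}:
  after b @ step 1: {m1}
  — P admits the full trace.
Trace ⟨b⟩ through Q, begin at {n0}:
  after b @ step 1: ∅  — Q cannot continue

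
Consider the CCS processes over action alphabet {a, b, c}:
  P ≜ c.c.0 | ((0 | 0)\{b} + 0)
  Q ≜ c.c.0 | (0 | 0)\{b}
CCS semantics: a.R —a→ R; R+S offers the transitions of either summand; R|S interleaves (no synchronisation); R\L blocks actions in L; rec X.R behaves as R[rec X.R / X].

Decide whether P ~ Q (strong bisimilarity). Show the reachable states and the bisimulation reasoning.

bisimilar

LTS(P): 3 reachable states
  p0 = c.c.0 | ((0 | 0)\{b} + 0) → -c-> p1
  p1 = c.0 | ((0 | 0)\{b} + 0) → -c-> p2
  p2 = 0 | ((0 | 0)\{b} + 0) → ·
LTS(Q): 3 reachable states
  q0 = c.c.0 | (0 | 0)\{b} → -c-> q1
  q1 = c.0 | (0 | 0)\{b} → -c-> q2
  q2 = 0 | (0 | 0)\{b} → ·
Bisimilarity quotient blocks:
  B0 = {p0, q0}
  B1 = {p1, q1}
  B2 = {p2, q2}
p0 ∈ B0, q0 ∈ B0 → same block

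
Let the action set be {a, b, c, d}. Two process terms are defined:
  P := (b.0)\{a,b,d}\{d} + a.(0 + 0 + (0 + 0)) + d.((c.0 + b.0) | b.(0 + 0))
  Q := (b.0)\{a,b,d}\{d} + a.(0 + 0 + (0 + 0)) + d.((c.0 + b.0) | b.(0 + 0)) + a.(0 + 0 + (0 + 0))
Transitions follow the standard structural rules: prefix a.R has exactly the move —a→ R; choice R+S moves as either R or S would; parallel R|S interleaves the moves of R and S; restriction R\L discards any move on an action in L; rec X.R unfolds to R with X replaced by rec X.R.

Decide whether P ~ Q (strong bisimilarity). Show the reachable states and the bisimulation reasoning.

bisimilar

Reachable graph of P (6 states):
  m0 = (b.0)\{a,b,d}\{d} + a.(0 + 0 + (0 + 0)) + d.((c.0 + b.0) | b.(0 + 0)) has moves --a--▸ m1, --d--▸ m2
  m1 = 0 + 0 + (0 + 0) has moves deadlocked
  m2 = (c.0 + b.0) | b.(0 + 0) has moves --b--▸ m3, --b--▸ m4, --c--▸ m4
  m3 = (c.0 + b.0) | (0 + 0) has moves --b--▸ m5, --c--▸ m5
  m4 = 0 | b.(0 + 0) has moves --b--▸ m5
  m5 = 0 | (0 + 0) has moves deadlocked
Reachable graph of Q (6 states):
  n0 = (b.0)\{a,b,d}\{d} + a.(0 + 0 + (0 + 0)) + d.((c.0 + b.0) | b.(0 + 0)) + a.(0 + 0 + (0 + 0)) has moves --a--▸ n1, --d--▸ n2
  n1 = 0 + 0 + (0 + 0) has moves deadlocked
  n2 = (c.0 + b.0) | b.(0 + 0) has moves --b--▸ n3, --b--▸ n4, --c--▸ n4
  n3 = (c.0 + b.0) | (0 + 0) has moves --b--▸ n5, --c--▸ n5
  n4 = 0 | b.(0 + 0) has moves --b--▸ n5
  n5 = 0 | (0 + 0) has moves deadlocked
Partition-refinement fixed point:
  B0 = {m0, n0}
  B1 = {m1, m5, n1, n5}
  B2 = {m2, n2}
  B3 = {m4, n4}
  B4 = {m3, n3}
m0 ∈ B0, n0 ∈ B0 → same block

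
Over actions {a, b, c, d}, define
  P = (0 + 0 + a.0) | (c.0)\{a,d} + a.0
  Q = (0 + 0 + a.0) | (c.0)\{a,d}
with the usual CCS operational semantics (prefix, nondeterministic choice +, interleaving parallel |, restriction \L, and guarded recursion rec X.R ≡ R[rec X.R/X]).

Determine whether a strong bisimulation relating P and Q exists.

NO

Reachable graph of P (5 states):
  u0 = (0 + 0 + a.0) | (c.0)\{a,d} + a.0 ⊢ -a-> u1, -a-> u2, -c-> u3
  u1 = 0 ⊢ deadlocked
  u2 = 0 | (c.0)\{a,d} ⊢ -c-> u4
  u3 = (0 + 0 + a.0) | 0\{a,d} ⊢ -a-> u4
  u4 = 0 | 0\{a,d} ⊢ deadlocked
Reachable graph of Q (4 states):
  v0 = (0 + 0 + a.0) | (c.0)\{a,d} ⊢ -a-> v1, -c-> v2
  v1 = 0 | (c.0)\{a,d} ⊢ -c-> v3
  v2 = (0 + 0 + a.0) | 0\{a,d} ⊢ -a-> v3
  v3 = 0 | 0\{a,d} ⊢ deadlocked
Bisimilarity quotient blocks:
  B0 = {u0}
  B1 = {u3, v2}
  B2 = {u1, u4, v3}
  B3 = {u2, v1}
  B4 = {v0}
u0 ∈ B0, v0 ∈ B4 → different blocks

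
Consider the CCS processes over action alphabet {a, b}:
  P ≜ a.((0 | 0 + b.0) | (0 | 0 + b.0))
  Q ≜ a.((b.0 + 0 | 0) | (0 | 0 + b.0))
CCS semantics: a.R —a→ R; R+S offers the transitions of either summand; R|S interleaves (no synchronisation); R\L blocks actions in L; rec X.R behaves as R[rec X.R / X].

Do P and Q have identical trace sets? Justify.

traces(P) = traces(Q)

P's transition system — 5 states:
  m0 = a.((0 | 0 + b.0) | (0 | 0 + b.0)) ⊢ --a--▸ m1
  m1 = (0 | 0 + b.0) | (0 | 0 + b.0) ⊢ --b--▸ m2, --b--▸ m3
  m2 = (0 | 0 + b.0) | 0 ⊢ --b--▸ m4
  m3 = 0 | (0 | 0 + b.0) ⊢ --b--▸ m4
  m4 = 0 | 0 ⊢ deadlocked
Q's transition system — 5 states:
  n0 = a.((b.0 + 0 | 0) | (0 | 0 + b.0)) ⊢ --a--▸ n1
  n1 = (b.0 + 0 | 0) | (0 | 0 + b.0) ⊢ --b--▸ n2, --b--▸ n3
  n2 = (b.0 + 0 | 0) | 0 ⊢ --b--▸ n4
  n3 = 0 | (0 | 0 + b.0) ⊢ --b--▸ n4
  n4 = 0 | 0 ⊢ deadlocked
Bisimilarity quotient blocks:
  B0 = {m0, n0}
  B1 = {m1, n1}
  B2 = {m2, m3, n2, n3}
  B3 = {m4, n4}
m0 ∈ B0, n0 ∈ B0 → same block
Bisimilar ⇒ trace-equivalent.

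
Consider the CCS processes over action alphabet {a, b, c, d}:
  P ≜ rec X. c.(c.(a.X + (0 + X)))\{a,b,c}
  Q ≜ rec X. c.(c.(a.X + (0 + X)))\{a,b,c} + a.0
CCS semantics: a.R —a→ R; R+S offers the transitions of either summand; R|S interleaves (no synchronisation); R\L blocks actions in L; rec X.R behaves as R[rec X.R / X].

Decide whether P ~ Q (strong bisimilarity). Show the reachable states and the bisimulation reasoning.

not bisimilar

Reachable graph of P (2 states):
  m0 = rec X. c.(c.(a.X + (0 + X)))\{a,b,c} :: --c--▸ m1
  m1 = (c.(a.(rec X. c.(c.(a.X + (0 + X)))\{a,b,c}) + (0 + (rec X. c.(c.(a.X + (0 + X)))\{a,b,c}))))\{a,b,c} :: ·
Reachable graph of Q (3 states):
  n0 = rec X. c.(c.(a.X + (0 + X)))\{a,b,c} + a.0 :: --a--▸ n1, --c--▸ n2
  n1 = 0 :: ·
  n2 = (c.(a.(rec X. c.(c.(a.X + (0 + X)))\{a,b,c} + a.0) + (0 + (rec X. c.(c.(a.X + (0 + X)))\{a,b,c} + a.0))))\{a,b,c} :: ·
Coarsest stable partition (strong bisimilarity classes):
  B0 = {m0}
  B1 = {m1, n1, n2}
  B2 = {n0}
m0 ∈ B0, n0 ∈ B2 → different blocks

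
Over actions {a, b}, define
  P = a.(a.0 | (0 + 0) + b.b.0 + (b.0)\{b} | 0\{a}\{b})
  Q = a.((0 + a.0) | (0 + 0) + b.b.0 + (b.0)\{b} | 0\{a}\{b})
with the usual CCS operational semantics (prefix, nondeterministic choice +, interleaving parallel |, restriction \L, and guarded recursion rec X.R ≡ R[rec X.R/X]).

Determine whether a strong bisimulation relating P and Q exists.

P's transition system — 5 states:
  p0 = a.(a.0 | (0 + 0) + b.b.0 + (b.0)\{b} | 0\{a}\{b}) → -a-> p1
  p1 = a.0 | (0 + 0) + b.b.0 + (b.0)\{b} | 0\{a}\{b} → -a-> p2, -b-> p3
  p2 = 0 | (0 + 0) → stopped
  p3 = b.0 → -b-> p4
  p4 = 0 → stopped
Q's transition system — 5 states:
  q0 = a.((0 + a.0) | (0 + 0) + b.b.0 + (b.0)\{b} | 0\{a}\{b}) → -a-> q1
  q1 = (0 + a.0) | (0 + 0) + b.b.0 + (b.0)\{b} | 0\{a}\{b} → -a-> q2, -b-> q3
  q2 = 0 | (0 + 0) → stopped
  q3 = b.0 → -b-> q4
  q4 = 0 → stopped
Coarsest stable partition (strong bisimilarity classes):
  B0 = {p0, q0}
  B1 = {p1, q1}
  B2 = {p2, p4, q2, q4}
  B3 = {p3, q3}
p0 ∈ B0, q0 ∈ B0 → same block

YES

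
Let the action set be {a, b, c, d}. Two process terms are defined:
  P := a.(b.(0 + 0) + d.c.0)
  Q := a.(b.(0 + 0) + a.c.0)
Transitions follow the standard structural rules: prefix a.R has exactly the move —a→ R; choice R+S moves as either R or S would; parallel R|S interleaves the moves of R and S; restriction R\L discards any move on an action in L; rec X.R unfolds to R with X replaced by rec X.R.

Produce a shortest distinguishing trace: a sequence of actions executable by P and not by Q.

ad

P's transition system — 5 states:
  p0 = a.(b.(0 + 0) + d.c.0) :: ··a··> p1
  p1 = b.(0 + 0) + d.c.0 :: ··b··> p2, ··d··> p3
  p2 = 0 + 0 :: ∅
  p3 = c.0 :: ··c··> p4
  p4 = 0 :: ∅
Q's transition system — 5 states:
  q0 = a.(b.(0 + 0) + a.c.0) :: ··a··> q1
  q1 = b.(0 + 0) + a.c.0 :: ··a··> q2, ··b··> q3
  q2 = c.0 :: ··c··> q4
  q3 = 0 + 0 :: ∅
  q4 = 0 :: ∅
Trace ⟨ad⟩ through P, begin at {p0}:
  [1] a ⇒ {p1}
  [2] d ⇒ {p3}
  ✓ P
Trace ⟨ad⟩ through Q, begin at {q0}:
  [1] a ⇒ {q1}
  [2] d ⇒ ∅  — Q cannot continue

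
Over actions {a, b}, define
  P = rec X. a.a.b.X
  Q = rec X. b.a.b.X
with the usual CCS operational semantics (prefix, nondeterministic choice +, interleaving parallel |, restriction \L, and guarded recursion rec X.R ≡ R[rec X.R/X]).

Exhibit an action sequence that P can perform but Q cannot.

a

LTS(P): 3 reachable states
  u0 = rec X. a.a.b.X has moves --a--▸ u1
  u1 = a.b.(rec X. a.a.b.X) has moves --a--▸ u2
  u2 = b.(rec X. a.a.b.X) has moves --b--▸ u0
LTS(Q): 3 reachable states
  v0 = rec X. b.a.b.X has moves --b--▸ v1
  v1 = a.b.(rec X. b.a.b.X) has moves --a--▸ v2
  v2 = b.(rec X. b.a.b.X) has moves --b--▸ v0
Executing a from P (initial set {u0}):
  step 1 (a): {u1}
  P completes σ.
Executing a from Q (initial set {v0}):
  step 1 (a): ∅ (Q stuck)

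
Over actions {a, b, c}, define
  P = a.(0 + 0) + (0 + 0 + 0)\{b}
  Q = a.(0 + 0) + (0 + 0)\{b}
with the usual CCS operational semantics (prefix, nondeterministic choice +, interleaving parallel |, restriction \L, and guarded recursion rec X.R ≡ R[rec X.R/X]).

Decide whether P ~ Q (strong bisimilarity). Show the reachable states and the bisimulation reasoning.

P ~ Q

LTS(P): 2 reachable states
  m0 = a.(0 + 0) + (0 + 0 + 0)\{b} | —a→ m1
  m1 = 0 + 0 | deadlocked
LTS(Q): 2 reachable states
  n0 = a.(0 + 0) + (0 + 0)\{b} | —a→ n1
  n1 = 0 + 0 | deadlocked
Partition-refinement fixed point:
  B0 = {m0, n0}
  B1 = {m1, n1}
m0 ∈ B0, n0 ∈ B0 → same block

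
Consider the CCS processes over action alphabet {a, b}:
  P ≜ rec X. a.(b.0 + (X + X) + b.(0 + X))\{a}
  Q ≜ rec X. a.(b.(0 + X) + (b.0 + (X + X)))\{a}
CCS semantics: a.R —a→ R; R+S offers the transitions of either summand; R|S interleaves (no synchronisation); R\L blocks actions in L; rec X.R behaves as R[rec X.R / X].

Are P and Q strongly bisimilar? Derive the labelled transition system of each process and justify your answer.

P's transition system — 4 states:
  m0 = rec X. a.(b.0 + (X + X) + b.(0 + X))\{a} | --a--▸ m1
  m1 = (b.0 + ((rec X. a.(b.0 + (X + X) + b.(0 + X))\{a}) + (rec X. a.(b.0 + (X + X) + b.(0 + X))\{a})) + b.(0 + (rec X. a.(b.0 + (X + X) + b.(0 + X))\{a})))\{a} | --b--▸ m2, --b--▸ m3
  m2 = (0 + (rec X. a.(b.0 + (X + X) + b.(0 + X))\{a}))\{a} | stopped
  m3 = 0\{a} | stopped
Q's transition system — 4 states:
  n0 = rec X. a.(b.(0 + X) + (b.0 + (X + X)))\{a} | --a--▸ n1
  n1 = (b.(0 + (rec X. a.(b.(0 + X) + (b.0 + (X + X)))\{a})) + (b.0 + ((rec X. a.(b.(0 + X) + (b.0 + (X + X)))\{a}) + (rec X. a.(b.(0 + X) + (b.0 + (X + X)))\{a}))))\{a} | --b--▸ n2, --b--▸ n3
  n2 = (0 + (rec X. a.(b.(0 + X) + (b.0 + (X + X)))\{a}))\{a} | stopped
  n3 = 0\{a} | stopped
Coarsest stable partition (strong bisimilarity classes):
  B0 = {m0, n0}
  B1 = {m1, n1}
  B2 = {m2, m3, n2, n3}
m0 ∈ B0, n0 ∈ B0 → same block

P ~ Q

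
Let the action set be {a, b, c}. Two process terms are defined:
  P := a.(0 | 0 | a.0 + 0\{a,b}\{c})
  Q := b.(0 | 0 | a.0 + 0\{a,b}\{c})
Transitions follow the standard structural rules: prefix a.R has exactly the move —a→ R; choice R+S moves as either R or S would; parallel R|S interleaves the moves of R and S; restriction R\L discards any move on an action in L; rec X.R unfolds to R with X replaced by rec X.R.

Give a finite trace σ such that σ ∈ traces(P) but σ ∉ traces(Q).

LTS(P): 3 reachable states
  p0 = a.(0 | 0 | a.0 + 0\{a,b}\{c}) has moves —a→ p1
  p1 = 0 | 0 | a.0 + 0\{a,b}\{c} has moves —a→ p2
  p2 = 0 | 0 | 0 has moves ·
LTS(Q): 3 reachable states
  q0 = b.(0 | 0 | a.0 + 0\{a,b}\{c}) has moves —b→ q1
  q1 = 0 | 0 | a.0 + 0\{a,b}\{c} has moves —a→ q2
  q2 = 0 | 0 | 0 has moves ·
Run σ = ⟨a⟩ on P: start {p0}
  after a @ step 1: {p1}
  — P admits the full trace.
Run σ = ⟨a⟩ on Q: start {q0}
  after a @ step 1: no successor for Q

a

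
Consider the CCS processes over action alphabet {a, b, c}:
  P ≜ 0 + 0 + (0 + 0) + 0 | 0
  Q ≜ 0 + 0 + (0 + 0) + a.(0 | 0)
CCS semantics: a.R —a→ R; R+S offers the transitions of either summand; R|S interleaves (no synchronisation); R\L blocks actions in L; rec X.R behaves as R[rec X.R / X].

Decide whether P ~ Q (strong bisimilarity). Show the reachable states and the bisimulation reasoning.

not bisimilar

LTS(P): 1 reachable states
  m0 = 0 + 0 + (0 + 0) + 0 | 0 | stopped
LTS(Q): 2 reachable states
  n0 = 0 + 0 + (0 + 0) + a.(0 | 0) | -a-> n1
  n1 = 0 | 0 | stopped
Partition-refinement fixed point:
  B0 = {m0, n1}
  B1 = {n0}
m0 ∈ B0, n0 ∈ B1 → different blocks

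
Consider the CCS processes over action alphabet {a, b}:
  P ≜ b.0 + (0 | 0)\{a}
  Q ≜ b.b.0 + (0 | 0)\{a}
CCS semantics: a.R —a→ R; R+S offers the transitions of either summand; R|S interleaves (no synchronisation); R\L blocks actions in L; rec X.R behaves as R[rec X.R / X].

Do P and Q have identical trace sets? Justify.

NO — witness ⟨bb⟩

P's transition system — 2 states:
  p0 = b.0 + (0 | 0)\{a} | —b→ p1
  p1 = 0 | (no moves)
Q's transition system — 3 states:
  q0 = b.b.0 + (0 | 0)\{a} | —b→ q1
  q1 = b.0 | —b→ q2
  q2 = 0 | (no moves)
Trace ⟨bb⟩ through Q, begin at {q0}:
  [1] b ⇒ {q1}
  [2] b ⇒ {q2}
  — Q admits the full trace.
Trace ⟨bb⟩ through P, begin at {p0}:
  [1] b ⇒ {p1}
  [2] b ⇒ no successor for P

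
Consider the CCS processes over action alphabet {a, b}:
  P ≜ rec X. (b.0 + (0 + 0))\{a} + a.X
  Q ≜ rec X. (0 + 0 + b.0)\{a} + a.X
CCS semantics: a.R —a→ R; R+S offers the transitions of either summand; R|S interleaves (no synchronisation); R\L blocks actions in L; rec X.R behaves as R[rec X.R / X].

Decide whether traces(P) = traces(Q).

trace-equivalent

LTS(P): 2 reachable states
  p0 = rec X. (b.0 + (0 + 0))\{a} + a.X has moves --a--▸ p0, --b--▸ p1
  p1 = 0\{a} has moves ∅
LTS(Q): 2 reachable states
  q0 = rec X. (0 + 0 + b.0)\{a} + a.X has moves --a--▸ q0, --b--▸ q1
  q1 = 0\{a} has moves ∅
Coarsest stable partition (strong bisimilarity classes):
  B0 = {p0, q0}
  B1 = {p1, q1}
p0 ∈ B0, q0 ∈ B0 → same block
Bisimilar ⇒ trace-equivalent.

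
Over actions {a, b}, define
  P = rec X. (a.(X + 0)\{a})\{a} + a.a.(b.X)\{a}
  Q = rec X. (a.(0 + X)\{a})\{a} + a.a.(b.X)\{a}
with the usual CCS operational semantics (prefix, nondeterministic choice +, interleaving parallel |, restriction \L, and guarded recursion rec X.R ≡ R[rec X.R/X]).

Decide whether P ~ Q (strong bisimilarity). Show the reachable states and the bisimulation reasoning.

Reachable graph of P (4 states):
  p0 = rec X. (a.(X + 0)\{a})\{a} + a.a.(b.X)\{a} has moves ··a··> p1
  p1 = a.(b.(rec X. (a.(X + 0)\{a})\{a} + a.a.(b.X)\{a}))\{a} has moves ··a··> p2
  p2 = (b.(rec X. (a.(X + 0)\{a})\{a} + a.a.(b.X)\{a}))\{a} has moves ··b··> p3
  p3 = (rec X. (a.(X + 0)\{a})\{a} + a.a.(b.X)\{a})\{a} has moves stopped
Reachable graph of Q (4 states):
  q0 = rec X. (a.(0 + X)\{a})\{a} + a.a.(b.X)\{a} has moves ··a··> q1
  q1 = a.(b.(rec X. (a.(0 + X)\{a})\{a} + a.a.(b.X)\{a}))\{a} has moves ··a··> q2
  q2 = (b.(rec X. (a.(0 + X)\{a})\{a} + a.a.(b.X)\{a}))\{a} has moves ··b··> q3
  q3 = (rec X. (a.(0 + X)\{a})\{a} + a.a.(b.X)\{a})\{a} has moves stopped
Partition-refinement fixed point:
  B0 = {p0, q0}
  B1 = {p1, q1}
  B2 = {p2, q2}
  B3 = {p3, q3}
p0 ∈ B0, q0 ∈ B0 → same block

bisimilar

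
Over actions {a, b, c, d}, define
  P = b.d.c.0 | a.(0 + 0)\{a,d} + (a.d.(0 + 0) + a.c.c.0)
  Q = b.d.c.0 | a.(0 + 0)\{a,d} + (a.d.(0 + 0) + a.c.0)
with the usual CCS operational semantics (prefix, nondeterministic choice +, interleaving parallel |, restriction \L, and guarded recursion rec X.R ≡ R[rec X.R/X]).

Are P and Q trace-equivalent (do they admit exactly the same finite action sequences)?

traces(P) ≠ traces(Q) — witness ⟨acc⟩

Reachable graph of P (13 states):
  u0 = b.d.c.0 | a.(0 + 0)\{a,d} + (a.d.(0 + 0) + a.c.c.0) → =a=> u1, =a=> u2, =a=> u3, =b=> u4
  u1 = b.d.c.0 | (0 + 0)\{a,d} → =b=> u5
  u2 = c.c.0 → =c=> u6
  u3 = d.(0 + 0) → =d=> u7
  u4 = d.c.0 | a.(0 + 0)\{a,d} → =a=> u5, =d=> u8
  u5 = d.c.0 | (0 + 0)\{a,d} → =d=> u9
  u6 = c.0 → =c=> u10
  u7 = 0 + 0 → deadlocked
  u8 = c.0 | a.(0 + 0)\{a,d} → =a=> u9, =c=> u11
  u9 = c.0 | (0 + 0)\{a,d} → =c=> u12
  u10 = 0 → deadlocked
  u11 = 0 | a.(0 + 0)\{a,d} → =a=> u12
  u12 = 0 | (0 + 0)\{a,d} → deadlocked
Reachable graph of Q (12 states):
  v0 = b.d.c.0 | a.(0 + 0)\{a,d} + (a.d.(0 + 0) + a.c.0) → =a=> v1, =a=> v2, =a=> v3, =b=> v4
  v1 = b.d.c.0 | (0 + 0)\{a,d} → =b=> v5
  v2 = c.0 → =c=> v6
  v3 = d.(0 + 0) → =d=> v7
  v4 = d.c.0 | a.(0 + 0)\{a,d} → =a=> v5, =d=> v8
  v5 = d.c.0 | (0 + 0)\{a,d} → =d=> v9
  v6 = 0 → deadlocked
  v7 = 0 + 0 → deadlocked
  v8 = c.0 | a.(0 + 0)\{a,d} → =a=> v9, =c=> v10
  v9 = c.0 | (0 + 0)\{a,d} → =c=> v11
  v10 = 0 | a.(0 + 0)\{a,d} → =a=> v11
  v11 = 0 | (0 + 0)\{a,d} → deadlocked
Run σ = ⟨acc⟩ on P: start {u0}
  [1] a ⇒ {u1, u2, u3}
  [2] c ⇒ {u6}
  [3] c ⇒ {u10}
  P completes σ.
Run σ = ⟨acc⟩ on Q: start {v0}
  [1] a ⇒ {v1, v2, v3}
  [2] c ⇒ {v6}
  [3] c ⇒ no successor for Q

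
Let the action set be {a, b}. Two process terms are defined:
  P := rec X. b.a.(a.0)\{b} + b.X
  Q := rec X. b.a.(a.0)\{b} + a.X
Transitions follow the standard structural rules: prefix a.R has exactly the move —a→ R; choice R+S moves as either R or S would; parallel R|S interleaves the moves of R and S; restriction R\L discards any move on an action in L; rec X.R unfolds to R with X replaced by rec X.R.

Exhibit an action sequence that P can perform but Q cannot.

LTS(P): 4 reachable states
  m0 = rec X. b.a.(a.0)\{b} + b.X has moves ··b··> m0, ··b··> m1
  m1 = a.(a.0)\{b} has moves ··a··> m2
  m2 = (a.0)\{b} has moves ··a··> m3
  m3 = 0\{b} has moves (no moves)
LTS(Q): 4 reachable states
  n0 = rec X. b.a.(a.0)\{b} + a.X has moves ··a··> n0, ··b··> n1
  n1 = a.(a.0)\{b} has moves ··a··> n2
  n2 = (a.0)\{b} has moves ··a··> n3
  n3 = 0\{b} has moves (no moves)
Executing bb from P (initial set {m0}):
  step 1 (b): {m0, m1}
  step 2 (b): {m0, m1}
  ✓ P
Executing bb from Q (initial set {n0}):
  step 1 (b): {n1}
  step 2 (b): ∅ (Q stuck)

bb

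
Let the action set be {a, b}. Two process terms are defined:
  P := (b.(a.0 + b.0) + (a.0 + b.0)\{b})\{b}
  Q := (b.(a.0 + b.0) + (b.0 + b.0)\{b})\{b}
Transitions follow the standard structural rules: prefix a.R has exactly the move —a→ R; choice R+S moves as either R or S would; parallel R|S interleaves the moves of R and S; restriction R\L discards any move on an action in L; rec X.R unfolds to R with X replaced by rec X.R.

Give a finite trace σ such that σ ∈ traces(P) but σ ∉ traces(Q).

P's transition system — 2 states:
  u0 = (b.(a.0 + b.0) + (a.0 + b.0)\{b})\{b} ⊢ ··a··> u1
  u1 = 0\{b}\{b} ⊢ stopped
Q's transition system — 1 states:
  v0 = (b.(a.0 + b.0) + (b.0 + b.0)\{b})\{b} ⊢ stopped
Executing a from P (initial set {u0}):
  after a @ step 1: {u1}
  P completes σ.
Executing a from Q (initial set {v0}):
  after a @ step 1: ∅  — Q cannot continue

a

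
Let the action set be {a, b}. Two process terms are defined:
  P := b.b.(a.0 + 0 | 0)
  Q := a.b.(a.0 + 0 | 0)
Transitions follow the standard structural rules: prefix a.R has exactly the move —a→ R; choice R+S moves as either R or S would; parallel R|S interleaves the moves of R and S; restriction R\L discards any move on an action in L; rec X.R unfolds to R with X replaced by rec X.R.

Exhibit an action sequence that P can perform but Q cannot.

LTS(P): 4 reachable states
  s0 = b.b.(a.0 + 0 | 0) | ··b··> s1
  s1 = b.(a.0 + 0 | 0) | ··b··> s2
  s2 = a.0 + 0 | 0 | ··a··> s3
  s3 = 0 | deadlocked
LTS(Q): 4 reachable states
  t0 = a.b.(a.0 + 0 | 0) | ··a··> t1
  t1 = b.(a.0 + 0 | 0) | ··b··> t2
  t2 = a.0 + 0 | 0 | ··a··> t3
  t3 = 0 | deadlocked
Trace ⟨b⟩ through P, begin at {s0}:
  [1] b ⇒ {s1}
  — P admits the full trace.
Trace ⟨b⟩ through Q, begin at {t0}:
  [1] b ⇒ ∅  — Q cannot continue

b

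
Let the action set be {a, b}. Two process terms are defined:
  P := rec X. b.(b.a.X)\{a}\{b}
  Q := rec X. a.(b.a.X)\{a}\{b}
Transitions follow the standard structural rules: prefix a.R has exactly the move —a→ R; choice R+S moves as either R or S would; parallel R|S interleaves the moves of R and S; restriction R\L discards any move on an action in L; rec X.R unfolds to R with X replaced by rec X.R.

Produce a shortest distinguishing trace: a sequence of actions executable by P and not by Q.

P's transition system — 2 states:
  u0 = rec X. b.(b.a.X)\{a}\{b} → =b=> u1
  u1 = (b.a.(rec X. b.(b.a.X)\{a}\{b}))\{a}\{b} → ·
Q's transition system — 2 states:
  v0 = rec X. a.(b.a.X)\{a}\{b} → =a=> v1
  v1 = (b.a.(rec X. a.(b.a.X)\{a}\{b}))\{a}\{b} → ·
Trace ⟨b⟩ through P, begin at {u0}:
  step 1 (b): {u1}
  — P admits the full trace.
Trace ⟨b⟩ through Q, begin at {v0}:
  step 1 (b): ∅ (Q stuck)

b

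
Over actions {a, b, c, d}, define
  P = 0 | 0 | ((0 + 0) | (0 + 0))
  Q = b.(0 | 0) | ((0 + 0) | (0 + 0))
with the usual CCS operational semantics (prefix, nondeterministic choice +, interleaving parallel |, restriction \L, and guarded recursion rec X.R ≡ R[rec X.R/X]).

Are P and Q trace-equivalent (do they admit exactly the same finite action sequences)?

NO — witness ⟨b⟩

Reachable graph of P (1 states):
  s0 = 0 | 0 | ((0 + 0) | (0 + 0)) → deadlocked
Reachable graph of Q (2 states):
  t0 = b.(0 | 0) | ((0 + 0) | (0 + 0)) → =b=> t1
  t1 = 0 | 0 | ((0 + 0) | (0 + 0)) → deadlocked
Run σ = ⟨b⟩ on Q: start {t0}
  after b @ step 1: {t1}
  Q completes σ.
Run σ = ⟨b⟩ on P: start {s0}
  after b @ step 1: ∅  — P cannot continue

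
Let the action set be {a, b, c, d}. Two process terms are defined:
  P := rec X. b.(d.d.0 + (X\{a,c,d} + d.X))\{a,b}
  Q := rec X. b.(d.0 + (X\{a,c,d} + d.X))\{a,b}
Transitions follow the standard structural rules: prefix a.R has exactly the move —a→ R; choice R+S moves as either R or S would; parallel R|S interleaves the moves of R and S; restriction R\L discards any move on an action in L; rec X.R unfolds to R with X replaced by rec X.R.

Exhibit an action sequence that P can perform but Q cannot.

bdd

P's transition system — 5 states:
  s0 = rec X. b.(d.d.0 + (X\{a,c,d} + d.X))\{a,b} | ··b··> s1
  s1 = (d.d.0 + ((rec X. b.(d.d.0 + (X\{a,c,d} + d.X))\{a,b})\{a,c,d} + d.(rec X. b.(d.d.0 + (X\{a,c,d} + d.X))\{a,b})))\{a,b} | ··d··> s2, ··d··> s3
  s2 = (d.0)\{a,b} | ··d··> s4
  s3 = (rec X. b.(d.d.0 + (X\{a,c,d} + d.X))\{a,b})\{a,b} | ·
  s4 = 0\{a,b} | ·
Q's transition system — 4 states:
  t0 = rec X. b.(d.0 + (X\{a,c,d} + d.X))\{a,b} | ··b··> t1
  t1 = (d.0 + ((rec X. b.(d.0 + (X\{a,c,d} + d.X))\{a,b})\{a,c,d} + d.(rec X. b.(d.0 + (X\{a,c,d} + d.X))\{a,b})))\{a,b} | ··d··> t2, ··d··> t3
  t2 = (rec X. b.(d.0 + (X\{a,c,d} + d.X))\{a,b})\{a,b} | ·
  t3 = 0\{a,b} | ·
Run σ = ⟨bdd⟩ on P: start {s0}
  [1] b ⇒ {s1}
  [2] d ⇒ {s2, s3}
  [3] d ⇒ {s4}
  P completes σ.
Run σ = ⟨bdd⟩ on Q: start {t0}
  [1] b ⇒ {t1}
  [2] d ⇒ {t2, t3}
  [3] d ⇒ ∅ (Q stuck)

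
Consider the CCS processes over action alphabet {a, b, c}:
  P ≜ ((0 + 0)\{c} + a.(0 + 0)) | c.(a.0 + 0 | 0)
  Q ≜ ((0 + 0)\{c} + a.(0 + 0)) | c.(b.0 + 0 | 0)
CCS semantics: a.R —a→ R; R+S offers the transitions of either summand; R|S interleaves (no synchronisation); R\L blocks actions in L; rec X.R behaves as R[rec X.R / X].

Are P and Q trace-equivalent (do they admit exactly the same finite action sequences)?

Reachable graph of P (6 states):
  u0 = ((0 + 0)\{c} + a.(0 + 0)) | c.(a.0 + 0 | 0) has moves -a-> u1, -c-> u2
  u1 = (0 + 0) | c.(a.0 + 0 | 0) has moves -c-> u3
  u2 = ((0 + 0)\{c} + a.(0 + 0)) | (a.0 + 0 | 0) has moves -a-> u3, -a-> u4
  u3 = (0 + 0) | (a.0 + 0 | 0) has moves -a-> u5
  u4 = ((0 + 0)\{c} + a.(0 + 0)) | 0 has moves -a-> u5
  u5 = (0 + 0) | 0 has moves (no moves)
Reachable graph of Q (6 states):
  v0 = ((0 + 0)\{c} + a.(0 + 0)) | c.(b.0 + 0 | 0) has moves -a-> v1, -c-> v2
  v1 = (0 + 0) | c.(b.0 + 0 | 0) has moves -c-> v3
  v2 = ((0 + 0)\{c} + a.(0 + 0)) | (b.0 + 0 | 0) has moves -a-> v3, -b-> v4
  v3 = (0 + 0) | (b.0 + 0 | 0) has moves -b-> v5
  v4 = ((0 + 0)\{c} + a.(0 + 0)) | 0 has moves -a-> v5
  v5 = (0 + 0) | 0 has moves (no moves)
Trace ⟨aca⟩ through P, begin at {u0}:
  after a @ step 1: {u1}
  after c @ step 2: {u3}
  after a @ step 3: {u5}
  P completes σ.
Trace ⟨aca⟩ through Q, begin at {v0}:
  after a @ step 1: {v1}
  after c @ step 2: {v3}
  after a @ step 3: ∅  — Q cannot continue

NO — witness ⟨aca⟩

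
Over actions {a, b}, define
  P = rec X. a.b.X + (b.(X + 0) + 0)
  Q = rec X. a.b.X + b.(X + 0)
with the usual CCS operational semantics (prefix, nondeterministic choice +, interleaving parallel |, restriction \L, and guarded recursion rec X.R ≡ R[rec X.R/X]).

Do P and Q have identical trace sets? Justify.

Reachable graph of P (3 states):
  m0 = rec X. a.b.X + (b.(X + 0) + 0) → =a=> m1, =b=> m2
  m1 = b.(rec X. a.b.X + (b.(X + 0) + 0)) → =b=> m0
  m2 = (rec X. a.b.X + (b.(X + 0) + 0)) + 0 → =a=> m1, =b=> m2
Reachable graph of Q (3 states):
  n0 = rec X. a.b.X + b.(X + 0) → =a=> n1, =b=> n2
  n1 = b.(rec X. a.b.X + b.(X + 0)) → =b=> n0
  n2 = (rec X. a.b.X + b.(X + 0)) + 0 → =a=> n1, =b=> n2
Bisimilarity quotient blocks:
  B0 = {m0, m2, n0, n2}
  B1 = {m1, n1}
m0 ∈ B0, n0 ∈ B0 → same block
Bisimilar ⇒ trace-equivalent.

traces(P) = traces(Q)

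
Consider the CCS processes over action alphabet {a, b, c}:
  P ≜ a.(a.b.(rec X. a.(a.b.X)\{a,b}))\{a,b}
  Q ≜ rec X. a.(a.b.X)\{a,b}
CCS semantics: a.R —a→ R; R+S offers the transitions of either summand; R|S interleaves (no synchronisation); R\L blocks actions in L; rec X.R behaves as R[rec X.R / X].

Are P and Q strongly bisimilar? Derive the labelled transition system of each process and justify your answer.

P's transition system — 2 states:
  s0 = a.(a.b.(rec X. a.(a.b.X)\{a,b}))\{a,b} ⊢ --a--▸ s1
  s1 = (a.b.(rec X. a.(a.b.X)\{a,b}))\{a,b} ⊢ ∅
Q's transition system — 2 states:
  t0 = rec X. a.(a.b.X)\{a,b} ⊢ --a--▸ t1
  t1 = (a.b.(rec X. a.(a.b.X)\{a,b}))\{a,b} ⊢ ∅
Coarsest stable partition (strong bisimilarity classes):
  B0 = {s0, t0}
  B1 = {s1, t1}
s0 ∈ B0, t0 ∈ B0 → same block

YES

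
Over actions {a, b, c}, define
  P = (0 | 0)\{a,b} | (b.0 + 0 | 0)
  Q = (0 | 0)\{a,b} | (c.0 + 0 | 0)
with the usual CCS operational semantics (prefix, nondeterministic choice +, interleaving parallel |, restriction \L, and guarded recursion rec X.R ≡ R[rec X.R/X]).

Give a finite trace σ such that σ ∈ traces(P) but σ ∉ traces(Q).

Reachable graph of P (2 states):
  p0 = (0 | 0)\{a,b} | (b.0 + 0 | 0) ⊢ =b=> p1
  p1 = (0 | 0)\{a,b} | 0 ⊢ ∅
Reachable graph of Q (2 states):
  q0 = (0 | 0)\{a,b} | (c.0 + 0 | 0) ⊢ =c=> q1
  q1 = (0 | 0)\{a,b} | 0 ⊢ ∅
Run σ = ⟨b⟩ on P: start {p0}
  after b @ step 1: {p1}
  P completes σ.
Run σ = ⟨b⟩ on Q: start {q0}
  after b @ step 1: no successor for Q

b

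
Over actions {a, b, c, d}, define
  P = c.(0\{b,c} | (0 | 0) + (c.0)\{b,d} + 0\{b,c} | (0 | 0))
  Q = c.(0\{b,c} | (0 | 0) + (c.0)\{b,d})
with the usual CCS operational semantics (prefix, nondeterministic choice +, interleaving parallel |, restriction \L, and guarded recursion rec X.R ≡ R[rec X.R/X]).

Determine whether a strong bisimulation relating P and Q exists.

LTS(P): 3 reachable states
  s0 = c.(0\{b,c} | (0 | 0) + (c.0)\{b,d} + 0\{b,c} | (0 | 0)) :: ··c··> s1
  s1 = 0\{b,c} | (0 | 0) + (c.0)\{b,d} + 0\{b,c} | (0 | 0) :: ··c··> s2
  s2 = 0\{b,d} :: ·
LTS(Q): 3 reachable states
  t0 = c.(0\{b,c} | (0 | 0) + (c.0)\{b,d}) :: ··c··> t1
  t1 = 0\{b,c} | (0 | 0) + (c.0)\{b,d} :: ··c··> t2
  t2 = 0\{b,d} :: ·
Coarsest stable partition (strong bisimilarity classes):
  B0 = {s0, t0}
  B1 = {s1, t1}
  B2 = {s2, t2}
s0 ∈ B0, t0 ∈ B0 → same block

bisimilar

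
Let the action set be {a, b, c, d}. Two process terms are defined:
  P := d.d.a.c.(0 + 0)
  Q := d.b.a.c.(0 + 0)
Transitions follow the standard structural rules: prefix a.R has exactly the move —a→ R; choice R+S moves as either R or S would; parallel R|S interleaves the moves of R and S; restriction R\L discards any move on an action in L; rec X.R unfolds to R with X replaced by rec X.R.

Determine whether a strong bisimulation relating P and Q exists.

NO

P's transition system — 5 states:
  m0 = d.d.a.c.(0 + 0) has moves ··d··> m1
  m1 = d.a.c.(0 + 0) has moves ··d··> m2
  m2 = a.c.(0 + 0) has moves ··a··> m3
  m3 = c.(0 + 0) has moves ··c··> m4
  m4 = 0 + 0 has moves stopped
Q's transition system — 5 states:
  n0 = d.b.a.c.(0 + 0) has moves ··d··> n1
  n1 = b.a.c.(0 + 0) has moves ··b··> n2
  n2 = a.c.(0 + 0) has moves ··a··> n3
  n3 = c.(0 + 0) has moves ··c··> n4
  n4 = 0 + 0 has moves stopped
Bisimilarity quotient blocks:
  B0 = {m0}
  B1 = {m1}
  B2 = {m2, n2}
  B3 = {m3, n3}
  B4 = {m4, n4}
  B5 = {n0}
  B6 = {n1}
m0 ∈ B0, n0 ∈ B5 → different blocks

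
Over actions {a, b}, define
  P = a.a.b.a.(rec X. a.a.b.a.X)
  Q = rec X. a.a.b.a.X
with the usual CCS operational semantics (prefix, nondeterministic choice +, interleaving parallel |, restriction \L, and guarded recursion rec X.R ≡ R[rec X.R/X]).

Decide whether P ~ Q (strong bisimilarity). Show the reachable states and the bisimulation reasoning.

Reachable graph of P (5 states):
  u0 = a.a.b.a.(rec X. a.a.b.a.X) → -a-> u1
  u1 = a.b.a.(rec X. a.a.b.a.X) → -a-> u2
  u2 = b.a.(rec X. a.a.b.a.X) → -b-> u3
  u3 = a.(rec X. a.a.b.a.X) → -a-> u4
  u4 = rec X. a.a.b.a.X → -a-> u1
Reachable graph of Q (4 states):
  v0 = rec X. a.a.b.a.X → -a-> v1
  v1 = a.b.a.(rec X. a.a.b.a.X) → -a-> v2
  v2 = b.a.(rec X. a.a.b.a.X) → -b-> v3
  v3 = a.(rec X. a.a.b.a.X) → -a-> v0
Bisimilarity quotient blocks:
  B0 = {u0, u4, v0}
  B1 = {u1, v1}
  B2 = {u2, v2}
  B3 = {u3, v3}
u0 ∈ B0, v0 ∈ B0 → same block

P ~ Q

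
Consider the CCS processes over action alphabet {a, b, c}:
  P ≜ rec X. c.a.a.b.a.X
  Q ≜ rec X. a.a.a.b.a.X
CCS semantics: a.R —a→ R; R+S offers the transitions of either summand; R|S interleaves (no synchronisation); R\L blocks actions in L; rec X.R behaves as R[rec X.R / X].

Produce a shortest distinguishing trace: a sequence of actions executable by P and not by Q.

c

LTS(P): 5 reachable states
  s0 = rec X. c.a.a.b.a.X has moves ··c··> s1
  s1 = a.a.b.a.(rec X. c.a.a.b.a.X) has moves ··a··> s2
  s2 = a.b.a.(rec X. c.a.a.b.a.X) has moves ··a··> s3
  s3 = b.a.(rec X. c.a.a.b.a.X) has moves ··b··> s4
  s4 = a.(rec X. c.a.a.b.a.X) has moves ··a··> s0
LTS(Q): 5 reachable states
  t0 = rec X. a.a.a.b.a.X has moves ··a··> t1
  t1 = a.a.b.a.(rec X. a.a.a.b.a.X) has moves ··a··> t2
  t2 = a.b.a.(rec X. a.a.a.b.a.X) has moves ··a··> t3
  t3 = b.a.(rec X. a.a.a.b.a.X) has moves ··b··> t4
  t4 = a.(rec X. a.a.a.b.a.X) has moves ··a··> t0
Run σ = ⟨c⟩ on P: start {s0}
  step 1 (c): {s1}
  ✓ P
Run σ = ⟨c⟩ on Q: start {t0}
  step 1 (c): ∅ (Q stuck)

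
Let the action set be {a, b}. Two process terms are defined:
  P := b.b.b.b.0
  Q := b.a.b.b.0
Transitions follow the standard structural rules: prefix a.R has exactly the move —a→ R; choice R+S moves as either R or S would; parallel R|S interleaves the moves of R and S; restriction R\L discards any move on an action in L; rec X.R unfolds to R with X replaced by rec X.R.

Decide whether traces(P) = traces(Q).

traces(P) ≠ traces(Q) — witness ⟨bb⟩

LTS(P): 5 reachable states
  p0 = b.b.b.b.0 → —b→ p1
  p1 = b.b.b.0 → —b→ p2
  p2 = b.b.0 → —b→ p3
  p3 = b.0 → —b→ p4
  p4 = 0 → stopped
LTS(Q): 5 reachable states
  q0 = b.a.b.b.0 → —b→ q1
  q1 = a.b.b.0 → —a→ q2
  q2 = b.b.0 → —b→ q3
  q3 = b.0 → —b→ q4
  q4 = 0 → stopped
Run σ = ⟨bb⟩ on P: start {p0}
  [1] b ⇒ {p1}
  [2] b ⇒ {p2}
  — P admits the full trace.
Run σ = ⟨bb⟩ on Q: start {q0}
  [1] b ⇒ {q1}
  [2] b ⇒ ∅  — Q cannot continue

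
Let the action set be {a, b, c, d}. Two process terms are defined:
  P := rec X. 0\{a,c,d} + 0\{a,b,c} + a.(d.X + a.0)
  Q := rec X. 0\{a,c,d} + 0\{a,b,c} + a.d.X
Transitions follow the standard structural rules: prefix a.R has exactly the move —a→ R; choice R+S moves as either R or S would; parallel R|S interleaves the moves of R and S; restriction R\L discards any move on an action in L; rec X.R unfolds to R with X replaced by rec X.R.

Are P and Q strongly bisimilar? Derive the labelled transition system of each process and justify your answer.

not bisimilar

LTS(P): 3 reachable states
  p0 = rec X. 0\{a,c,d} + 0\{a,b,c} + a.(d.X + a.0) :: ··a··> p1
  p1 = d.(rec X. 0\{a,c,d} + 0\{a,b,c} + a.(d.X + a.0)) + a.0 :: ··a··> p2, ··d··> p0
  p2 = 0 :: (no moves)
LTS(Q): 2 reachable states
  q0 = rec X. 0\{a,c,d} + 0\{a,b,c} + a.d.X :: ··a··> q1
  q1 = d.(rec X. 0\{a,c,d} + 0\{a,b,c} + a.d.X) :: ··d··> q0
Coarsest stable partition (strong bisimilarity classes):
  B0 = {p0}
  B1 = {p1}
  B2 = {p2}
  B3 = {q0}
  B4 = {q1}
p0 ∈ B0, q0 ∈ B3 → different blocks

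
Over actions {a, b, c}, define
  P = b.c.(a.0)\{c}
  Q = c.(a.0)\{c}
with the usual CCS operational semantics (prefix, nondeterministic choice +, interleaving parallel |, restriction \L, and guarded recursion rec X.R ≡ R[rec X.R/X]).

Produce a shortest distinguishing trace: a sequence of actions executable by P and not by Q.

b

P's transition system — 4 states:
  s0 = b.c.(a.0)\{c} | -b-> s1
  s1 = c.(a.0)\{c} | -c-> s2
  s2 = (a.0)\{c} | -a-> s3
  s3 = 0\{c} | ·
Q's transition system — 3 states:
  t0 = c.(a.0)\{c} | -c-> t1
  t1 = (a.0)\{c} | -a-> t2
  t2 = 0\{c} | ·
Executing b from P (initial set {s0}):
  step 1 (b): {s1}
  — P admits the full trace.
Executing b from Q (initial set {t0}):
  step 1 (b): ∅ (Q stuck)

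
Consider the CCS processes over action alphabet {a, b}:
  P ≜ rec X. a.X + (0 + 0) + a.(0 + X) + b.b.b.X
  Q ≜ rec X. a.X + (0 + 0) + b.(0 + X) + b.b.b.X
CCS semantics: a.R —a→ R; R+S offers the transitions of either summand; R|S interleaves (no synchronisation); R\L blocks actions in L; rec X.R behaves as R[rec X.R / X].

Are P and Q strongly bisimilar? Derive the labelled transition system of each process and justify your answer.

Reachable graph of P (4 states):
  p0 = rec X. a.X + (0 + 0) + a.(0 + X) + b.b.b.X ⊢ -a-> p0, -a-> p1, -b-> p2
  p1 = 0 + (rec X. a.X + (0 + 0) + a.(0 + X) + b.b.b.X) ⊢ -a-> p0, -a-> p1, -b-> p2
  p2 = b.b.(rec X. a.X + (0 + 0) + a.(0 + X) + b.b.b.X) ⊢ -b-> p3
  p3 = b.(rec X. a.X + (0 + 0) + a.(0 + X) + b.b.b.X) ⊢ -b-> p0
Reachable graph of Q (4 states):
  q0 = rec X. a.X + (0 + 0) + b.(0 + X) + b.b.b.X ⊢ -a-> q0, -b-> q1, -b-> q2
  q1 = 0 + (rec X. a.X + (0 + 0) + b.(0 + X) + b.b.b.X) ⊢ -a-> q0, -b-> q1, -b-> q2
  q2 = b.b.(rec X. a.X + (0 + 0) + b.(0 + X) + b.b.b.X) ⊢ -b-> q3
  q3 = b.(rec X. a.X + (0 + 0) + b.(0 + X) + b.b.b.X) ⊢ -b-> q0
Bisimilarity quotient blocks:
  B0 = {p0, p1}
  B1 = {p2}
  B2 = {p3}
  B3 = {q0, q1}
  B4 = {q2}
  B5 = {q3}
p0 ∈ B0, q0 ∈ B3 → different blocks

P ≁ Q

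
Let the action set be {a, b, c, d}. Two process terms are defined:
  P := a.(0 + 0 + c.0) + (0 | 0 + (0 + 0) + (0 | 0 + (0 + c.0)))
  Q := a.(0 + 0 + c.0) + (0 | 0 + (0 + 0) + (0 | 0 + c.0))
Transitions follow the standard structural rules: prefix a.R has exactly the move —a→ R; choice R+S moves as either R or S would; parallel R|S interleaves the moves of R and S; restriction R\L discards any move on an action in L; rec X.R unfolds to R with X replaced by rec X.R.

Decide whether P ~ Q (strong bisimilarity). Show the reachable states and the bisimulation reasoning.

P ~ Q

P's transition system — 3 states:
  m0 = a.(0 + 0 + c.0) + (0 | 0 + (0 + 0) + (0 | 0 + (0 + c.0))) has moves --a--▸ m1, --c--▸ m2
  m1 = 0 + 0 + c.0 has moves --c--▸ m2
  m2 = 0 has moves ·
Q's transition system — 3 states:
  n0 = a.(0 + 0 + c.0) + (0 | 0 + (0 + 0) + (0 | 0 + c.0)) has moves --a--▸ n1, --c--▸ n2
  n1 = 0 + 0 + c.0 has moves --c--▸ n2
  n2 = 0 has moves ·
Partition-refinement fixed point:
  B0 = {m0, n0}
  B1 = {m1, n1}
  B2 = {m2, n2}
m0 ∈ B0, n0 ∈ B0 → same block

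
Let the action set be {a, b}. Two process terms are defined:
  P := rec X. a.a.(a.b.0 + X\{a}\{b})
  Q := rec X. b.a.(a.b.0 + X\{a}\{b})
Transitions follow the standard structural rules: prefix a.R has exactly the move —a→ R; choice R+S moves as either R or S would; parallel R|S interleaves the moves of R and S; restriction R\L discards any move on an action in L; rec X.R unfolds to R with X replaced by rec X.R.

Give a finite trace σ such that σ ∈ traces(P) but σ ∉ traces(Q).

Reachable graph of P (5 states):
  s0 = rec X. a.a.(a.b.0 + X\{a}\{b}) → -a-> s1
  s1 = a.(a.b.0 + (rec X. a.a.(a.b.0 + X\{a}\{b}))\{a}\{b}) → -a-> s2
  s2 = a.b.0 + (rec X. a.a.(a.b.0 + X\{a}\{b}))\{a}\{b} → -a-> s3
  s3 = b.0 → -b-> s4
  s4 = 0 → ∅
Reachable graph of Q (5 states):
  t0 = rec X. b.a.(a.b.0 + X\{a}\{b}) → -b-> t1
  t1 = a.(a.b.0 + (rec X. b.a.(a.b.0 + X\{a}\{b}))\{a}\{b}) → -a-> t2
  t2 = a.b.0 + (rec X. b.a.(a.b.0 + X\{a}\{b}))\{a}\{b} → -a-> t3
  t3 = b.0 → -b-> t4
  t4 = 0 → ∅
Trace ⟨a⟩ through P, begin at {s0}:
  [1] a ⇒ {s1}
  ✓ P
Trace ⟨a⟩ through Q, begin at {t0}:
  [1] a ⇒ ∅ (Q stuck)

a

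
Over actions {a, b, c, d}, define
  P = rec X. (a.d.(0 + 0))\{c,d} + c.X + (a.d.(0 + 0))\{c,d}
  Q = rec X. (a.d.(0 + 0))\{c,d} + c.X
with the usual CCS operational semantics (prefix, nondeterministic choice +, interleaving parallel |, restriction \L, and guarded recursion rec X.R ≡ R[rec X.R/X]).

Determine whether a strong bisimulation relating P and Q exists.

bisimilar

Reachable graph of P (2 states):
  u0 = rec X. (a.d.(0 + 0))\{c,d} + c.X + (a.d.(0 + 0))\{c,d} | --a--▸ u1, --c--▸ u0
  u1 = (d.(0 + 0))\{c,d} | (no moves)
Reachable graph of Q (2 states):
  v0 = rec X. (a.d.(0 + 0))\{c,d} + c.X | --a--▸ v1, --c--▸ v0
  v1 = (d.(0 + 0))\{c,d} | (no moves)
Coarsest stable partition (strong bisimilarity classes):
  B0 = {u0, v0}
  B1 = {u1, v1}
u0 ∈ B0, v0 ∈ B0 → same block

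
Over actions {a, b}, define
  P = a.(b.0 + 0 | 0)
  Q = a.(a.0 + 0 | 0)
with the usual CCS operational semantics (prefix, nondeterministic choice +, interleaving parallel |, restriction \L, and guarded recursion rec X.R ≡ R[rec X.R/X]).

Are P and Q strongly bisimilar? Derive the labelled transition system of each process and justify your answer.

P ≁ Q

P's transition system — 3 states:
  m0 = a.(b.0 + 0 | 0) :: --a--▸ m1
  m1 = b.0 + 0 | 0 :: --b--▸ m2
  m2 = 0 :: ·
Q's transition system — 3 states:
  n0 = a.(a.0 + 0 | 0) :: --a--▸ n1
  n1 = a.0 + 0 | 0 :: --a--▸ n2
  n2 = 0 :: ·
Coarsest stable partition (strong bisimilarity classes):
  B0 = {m0}
  B1 = {m1}
  B2 = {m2, n2}
  B3 = {n0}
  B4 = {n1}
m0 ∈ B0, n0 ∈ B3 → different blocks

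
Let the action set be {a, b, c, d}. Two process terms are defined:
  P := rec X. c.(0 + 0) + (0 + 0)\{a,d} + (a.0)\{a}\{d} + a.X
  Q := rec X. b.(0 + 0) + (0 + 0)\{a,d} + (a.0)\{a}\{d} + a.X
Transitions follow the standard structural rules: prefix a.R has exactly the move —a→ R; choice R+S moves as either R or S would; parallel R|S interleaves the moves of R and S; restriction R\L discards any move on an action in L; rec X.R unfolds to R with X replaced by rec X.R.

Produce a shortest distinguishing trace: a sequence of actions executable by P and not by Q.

Reachable graph of P (2 states):
  m0 = rec X. c.(0 + 0) + (0 + 0)\{a,d} + (a.0)\{a}\{d} + a.X has moves ··a··> m0, ··c··> m1
  m1 = 0 + 0 has moves stopped
Reachable graph of Q (2 states):
  n0 = rec X. b.(0 + 0) + (0 + 0)\{a,d} + (a.0)\{a}\{d} + a.X has moves ··a··> n0, ··b··> n1
  n1 = 0 + 0 has moves stopped
Run σ = ⟨c⟩ on P: start {m0}
  after c @ step 1: {m1}
  ✓ P
Run σ = ⟨c⟩ on Q: start {n0}
  after c @ step 1: no successor for Q

c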